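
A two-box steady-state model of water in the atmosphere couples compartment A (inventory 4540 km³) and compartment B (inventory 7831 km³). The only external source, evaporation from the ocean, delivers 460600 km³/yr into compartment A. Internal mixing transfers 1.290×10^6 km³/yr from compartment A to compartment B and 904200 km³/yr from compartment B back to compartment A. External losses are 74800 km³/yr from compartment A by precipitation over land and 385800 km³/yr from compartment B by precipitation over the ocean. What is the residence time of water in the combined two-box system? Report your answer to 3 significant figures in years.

0.0269 yr

Residence time in the combined system uses the total inventory and the total *external* removal — internal exchanges between the two boxes cancel.
M_total = 4540 + 7831 = 12371 km³.
ΣF_external_out = 74800 + 385800 = 460600 km³/yr.
τ = M_total / ΣF_ext = 12371 / 460600 = 0.02686 yr.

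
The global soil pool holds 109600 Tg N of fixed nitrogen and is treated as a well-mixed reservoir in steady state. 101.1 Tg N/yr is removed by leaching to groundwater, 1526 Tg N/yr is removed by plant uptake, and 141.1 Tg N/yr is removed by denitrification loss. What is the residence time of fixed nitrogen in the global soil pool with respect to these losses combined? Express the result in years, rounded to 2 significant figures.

62 yr

Total removal = 101.1 + 1526 + 141.1 = 1768.2 Tg N/yr.
τ = M / ΣF_out = 109600 / 1768.2 = 61.98 yr.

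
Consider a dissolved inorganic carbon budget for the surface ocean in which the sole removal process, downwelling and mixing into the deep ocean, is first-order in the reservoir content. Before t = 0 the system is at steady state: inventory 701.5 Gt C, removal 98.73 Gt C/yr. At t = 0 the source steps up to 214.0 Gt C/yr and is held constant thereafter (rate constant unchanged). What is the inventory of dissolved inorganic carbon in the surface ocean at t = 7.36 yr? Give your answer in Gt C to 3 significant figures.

1230 Gt C

The sink rate constant is k = F₀/M₀ = 98.73/701.5 = 0.1407 yr⁻¹.
Solving dM/dt = F₁ − kM with M(0) = M₀ gives M(t) = F₁/k + (M₀ − F₁/k)·e^(−kt).
F₁/k = 214.0/0.1407 = 1520.5 Gt C; kt = 0.1407 × 7.36 = 1.036, e^(−kt) = 0.3549.
M(7.36) = 1520.5 + (701.5 − 1520.5) × 0.3549 = 1520.5 − 290.7 = 1229.8 Gt C.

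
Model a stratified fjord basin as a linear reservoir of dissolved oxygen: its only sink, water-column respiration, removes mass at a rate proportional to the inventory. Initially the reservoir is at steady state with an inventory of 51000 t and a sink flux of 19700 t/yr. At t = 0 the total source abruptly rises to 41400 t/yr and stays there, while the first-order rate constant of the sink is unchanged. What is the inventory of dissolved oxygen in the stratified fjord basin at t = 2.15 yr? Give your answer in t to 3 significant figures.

82700 t

τ = M₀/F₀ = 51000/19700 = 2.589 yr; rate constant k = 1/τ.
New steady state M_∞ = F₁/k = F₁·τ = 41400 × 2.589 = 107180 t.
M(t) = M_∞ + (M₀ − M_∞)·e^(−t/τ); t/τ = 2.15/2.589 = 0.8305, so e^(−t/τ) = 0.4358.
M(t) = 107180 − 56180 × 0.4358 = 82693 t.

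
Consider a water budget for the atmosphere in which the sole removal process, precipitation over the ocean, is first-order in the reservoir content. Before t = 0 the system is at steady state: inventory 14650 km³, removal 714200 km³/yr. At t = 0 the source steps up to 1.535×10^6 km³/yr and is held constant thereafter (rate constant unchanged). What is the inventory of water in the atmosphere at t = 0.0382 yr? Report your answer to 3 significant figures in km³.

Residence time τ = M₀/F₀ = 0.02051 yr. The eventual steady state is M_∞ = M₀·(F₁/F₀) = 14650 × 1.535×10^6/714200 = 31487 km³.
The anomaly ΔM(t) = M(t) − M_∞ decays as ΔM₀·e^(−t/τ) with ΔM₀ = 14650 − 31487 = −16840 km³.
At t = 0.0382 yr, e^(−t/τ) = e^(−1.862) = 0.1553, so ΔM = −2615 km³ and M = 31487 − 2615 = 28872 km³.

28900 km³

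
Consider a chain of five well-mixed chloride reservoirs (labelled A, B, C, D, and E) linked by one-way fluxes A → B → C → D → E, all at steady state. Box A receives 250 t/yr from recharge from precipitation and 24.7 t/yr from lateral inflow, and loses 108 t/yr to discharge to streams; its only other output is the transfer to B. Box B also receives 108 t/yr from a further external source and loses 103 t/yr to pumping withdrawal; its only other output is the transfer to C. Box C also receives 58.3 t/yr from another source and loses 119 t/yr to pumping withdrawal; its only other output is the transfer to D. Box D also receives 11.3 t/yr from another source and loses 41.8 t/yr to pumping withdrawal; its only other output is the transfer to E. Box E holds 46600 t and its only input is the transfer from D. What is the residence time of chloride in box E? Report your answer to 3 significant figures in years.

579 yr

Box A: F(A→B) = (250 + 24.7) − 108 = 166.70 t/yr.
Box B: F(B→C) = (166.70 + 108) − 103 = 171.70 t/yr.
Box C: F(C→D) = (171.70 + 58.3) − 119 = 111.00 t/yr.
Box D: F(D→E) = (111.00 + 11.3) − 41.8 = 80.500 t/yr.
Box E throughput = its input = 80.500 t/yr; τ = 46600 / 80.500 = 578.9 yr.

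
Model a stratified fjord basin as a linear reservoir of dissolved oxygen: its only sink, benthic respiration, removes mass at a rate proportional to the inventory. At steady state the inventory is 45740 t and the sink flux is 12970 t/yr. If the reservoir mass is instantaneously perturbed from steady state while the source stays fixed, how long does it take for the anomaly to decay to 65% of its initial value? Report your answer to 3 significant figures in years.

1.52 yr

For a linear reservoir the anomaly decays as exp(−t/τ) with τ = M/F = 45740/12970 = 3.527 yr.
exp(−t/τ) = 0.65 ⇒ t = −τ ln(0.65) = 3.527 × 0.4308 = 1.519 yr.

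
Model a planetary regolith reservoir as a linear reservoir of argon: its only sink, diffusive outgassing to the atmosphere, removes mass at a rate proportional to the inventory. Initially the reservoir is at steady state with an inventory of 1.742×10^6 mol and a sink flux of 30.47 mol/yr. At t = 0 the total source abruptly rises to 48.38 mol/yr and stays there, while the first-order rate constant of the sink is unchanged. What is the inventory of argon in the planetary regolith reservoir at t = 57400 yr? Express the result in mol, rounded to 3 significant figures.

2.39×10^6 mol

Residence time τ = M₀/F₀ = 57170 yr. The eventual steady state is M_∞ = M₀·(F₁/F₀) = 1.742×10^6 × 48.38/30.47 = 2.7659×10^6 mol.
The anomaly ΔM(t) = M(t) − M_∞ decays as ΔM₀·e^(−t/τ) with ΔM₀ = 1.742×10^6 − 2.7659×10^6 = −1.024×10^6 mol.
At t = 57400 yr, e^(−t/τ) = e^(−1.004) = 0.3664, so ΔM = −375200 mol and M = 2.7659×10^6 − 375200 = 2.3908×10^6 mol.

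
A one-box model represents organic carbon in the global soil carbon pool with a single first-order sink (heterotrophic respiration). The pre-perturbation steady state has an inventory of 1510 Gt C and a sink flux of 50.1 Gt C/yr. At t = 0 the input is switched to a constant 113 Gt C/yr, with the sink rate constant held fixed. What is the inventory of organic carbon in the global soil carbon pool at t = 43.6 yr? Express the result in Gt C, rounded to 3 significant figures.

The sink rate constant is k = F₀/M₀ = 50.1/1510 = 0.03318 yr⁻¹.
Solving dM/dt = F₁ − kM with M(0) = M₀ gives M(t) = F₁/k + (M₀ − F₁/k)·e^(−kt).
F₁/k = 113/0.03318 = 3405.8 Gt C; kt = 0.03318 × 43.6 = 1.447, e^(−kt) = 0.2354.
M(43.6) = 3405.8 + (1510 − 3405.8) × 0.2354 = 3405.8 − 446.2 = 2959.6 Gt C.

2960 Gt C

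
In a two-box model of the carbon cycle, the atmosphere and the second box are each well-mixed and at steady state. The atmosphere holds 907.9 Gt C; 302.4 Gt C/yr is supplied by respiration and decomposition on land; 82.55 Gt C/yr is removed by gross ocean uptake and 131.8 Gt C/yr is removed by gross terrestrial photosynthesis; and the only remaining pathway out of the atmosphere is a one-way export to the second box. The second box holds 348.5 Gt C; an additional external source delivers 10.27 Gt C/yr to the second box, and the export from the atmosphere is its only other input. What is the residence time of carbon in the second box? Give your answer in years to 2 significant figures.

3.5 yr

Balance the atmosphere: ΣF_in = 302.40 Gt C/yr.
Export to the second box = ΣF_in − (82.55 + 131.8) = 88.050 Gt C/yr.
Total input to the second box = 88.050 + 10.27 = 98.320 Gt C/yr; at steady state this equals its total output.
τ = M / F = 348.5 / 98.320 = 3.545 yr.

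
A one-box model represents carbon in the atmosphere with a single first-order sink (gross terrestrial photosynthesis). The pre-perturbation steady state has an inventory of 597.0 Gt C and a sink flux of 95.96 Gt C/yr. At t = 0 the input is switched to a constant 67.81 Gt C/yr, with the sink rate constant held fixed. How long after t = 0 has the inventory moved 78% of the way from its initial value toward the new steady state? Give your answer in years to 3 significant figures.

9.42 yr

τ = M₀/F₀ = 597.0/95.96 = 6.221 yr.
The remaining gap fraction is e^(−t/τ); 78% covered ⇒ e^(−t/τ) = 0.220.
t = −τ ln(0.220) = 6.221 × 1.514 = 9.420 yr.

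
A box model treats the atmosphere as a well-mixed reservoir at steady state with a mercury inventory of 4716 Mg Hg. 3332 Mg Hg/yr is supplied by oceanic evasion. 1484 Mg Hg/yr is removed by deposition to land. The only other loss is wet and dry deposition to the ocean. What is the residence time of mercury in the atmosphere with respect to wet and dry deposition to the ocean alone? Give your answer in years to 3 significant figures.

2.55 yr

At steady state ΣF_in = ΣF_out.
ΣF_in = 3332.0 Mg Hg/yr.
Wet and dry deposition to the ocean flux = ΣF_in − (1484) = 3332.0 − 1484 = 1848 Mg Hg/yr.
τ = M / F = 4716 / 1848 = 2.552 yr.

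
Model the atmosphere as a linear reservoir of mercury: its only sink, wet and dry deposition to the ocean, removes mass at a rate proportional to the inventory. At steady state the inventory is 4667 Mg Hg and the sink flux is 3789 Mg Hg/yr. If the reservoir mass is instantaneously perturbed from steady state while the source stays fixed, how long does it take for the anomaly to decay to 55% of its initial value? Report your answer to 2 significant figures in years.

0.74 yr

For a linear reservoir the anomaly decays as exp(−t/τ) with τ = M/F = 4667/3789 = 1.232 yr.
exp(−t/τ) = 0.55 ⇒ t = −τ ln(0.55) = 1.232 × 0.5978 = 0.7364 yr.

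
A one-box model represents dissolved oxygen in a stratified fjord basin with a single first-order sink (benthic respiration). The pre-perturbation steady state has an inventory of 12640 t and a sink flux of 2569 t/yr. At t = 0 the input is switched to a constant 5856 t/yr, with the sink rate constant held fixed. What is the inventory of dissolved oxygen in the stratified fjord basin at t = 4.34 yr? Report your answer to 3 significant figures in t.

Residence time τ = M₀/F₀ = 4.920 yr. The eventual steady state is M_∞ = M₀·(F₁/F₀) = 12640 × 5856/2569 = 28813 t.
The anomaly ΔM(t) = M(t) − M_∞ decays as ΔM₀·e^(−t/τ) with ΔM₀ = 12640 − 28813 = −16170 t.
At t = 4.34 yr, e^(−t/τ) = e^(−0.8821) = 0.4139, so ΔM = −6694 t and M = 28813 − 6694 = 22118 t.

22100 t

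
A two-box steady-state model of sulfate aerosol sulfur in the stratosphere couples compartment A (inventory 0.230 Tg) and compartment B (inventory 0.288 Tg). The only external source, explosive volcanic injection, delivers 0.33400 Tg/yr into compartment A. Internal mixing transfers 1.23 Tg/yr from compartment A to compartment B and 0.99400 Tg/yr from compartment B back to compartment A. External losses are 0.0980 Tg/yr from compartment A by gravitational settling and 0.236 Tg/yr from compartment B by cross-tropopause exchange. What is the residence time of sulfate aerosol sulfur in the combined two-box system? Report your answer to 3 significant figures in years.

1.55 yr

Treat the two boxes together as one reservoir: the mixing fluxes between them are internal recycling, so τ = ΣM / Σ(external losses).
M_total = 0.230 + 0.288 = 0.51800 Tg.
ΣF_external_out = 0.0980 + 0.236 = 0.33400 Tg/yr.
τ = M_total / ΣF_ext = 0.51800 / 0.33400 = 1.551 yr.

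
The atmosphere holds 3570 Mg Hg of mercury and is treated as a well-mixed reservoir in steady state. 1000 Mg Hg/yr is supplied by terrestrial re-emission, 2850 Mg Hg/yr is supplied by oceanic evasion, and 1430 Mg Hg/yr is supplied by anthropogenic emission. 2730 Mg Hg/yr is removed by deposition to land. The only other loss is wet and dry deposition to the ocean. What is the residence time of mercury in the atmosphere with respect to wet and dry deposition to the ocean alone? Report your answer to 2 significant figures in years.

1.4 yr

At steady state ΣF_in = ΣF_out.
ΣF_in = 1000 + 2850 + 1430 = 5280.0 Mg Hg/yr.
Wet and dry deposition to the ocean flux = ΣF_in − (2730) = 5280.0 − 2730 = 2550 Mg Hg/yr.
τ = M / F = 3570 / 2550 = 1.400 yr.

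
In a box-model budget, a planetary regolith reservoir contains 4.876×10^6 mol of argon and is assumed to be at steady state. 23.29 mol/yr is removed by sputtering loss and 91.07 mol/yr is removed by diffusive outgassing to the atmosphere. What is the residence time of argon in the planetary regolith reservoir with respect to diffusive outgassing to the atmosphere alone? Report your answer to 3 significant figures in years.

Residence time with respect to a single sink: τ = M / F_sink.
τ = 4.876×10^6 / 91.07 = 53540 yr.

53500 yr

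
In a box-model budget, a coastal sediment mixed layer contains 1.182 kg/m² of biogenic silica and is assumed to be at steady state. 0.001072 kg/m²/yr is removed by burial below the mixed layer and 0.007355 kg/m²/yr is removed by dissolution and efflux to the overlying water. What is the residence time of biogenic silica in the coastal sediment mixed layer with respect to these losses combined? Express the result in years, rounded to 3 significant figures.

140 yr

Total removal = 0.001072 + 0.007355 = 0.0084270 kg/m²/yr.
τ = M / ΣF_out = 1.182 / 0.0084270 = 140.3 yr.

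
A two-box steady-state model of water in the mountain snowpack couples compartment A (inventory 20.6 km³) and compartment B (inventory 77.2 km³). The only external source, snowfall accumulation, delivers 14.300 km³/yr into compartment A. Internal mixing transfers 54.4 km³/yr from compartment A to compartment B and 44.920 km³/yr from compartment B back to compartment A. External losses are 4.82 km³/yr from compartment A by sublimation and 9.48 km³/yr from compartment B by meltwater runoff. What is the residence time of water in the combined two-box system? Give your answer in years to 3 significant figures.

6.84 yr

Residence time in the combined system uses the total inventory and the total *external* removal — internal exchanges between the two boxes cancel.
M_total = 20.6 + 77.2 = 97.800 km³.
ΣF_external_out = 4.82 + 9.48 = 14.300 km³/yr.
τ = M_total / ΣF_ext = 97.800 / 14.300 = 6.839 yr.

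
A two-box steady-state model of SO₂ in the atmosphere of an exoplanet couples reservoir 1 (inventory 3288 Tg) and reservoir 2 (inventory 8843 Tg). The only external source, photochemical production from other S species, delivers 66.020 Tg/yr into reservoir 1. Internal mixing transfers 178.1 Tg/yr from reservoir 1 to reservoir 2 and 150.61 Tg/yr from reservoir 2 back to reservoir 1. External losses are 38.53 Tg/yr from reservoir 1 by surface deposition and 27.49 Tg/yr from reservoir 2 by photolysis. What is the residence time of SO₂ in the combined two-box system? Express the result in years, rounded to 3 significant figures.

184 yr

Treat the two boxes together as one reservoir: the mixing fluxes between them are internal recycling, so τ = ΣM / Σ(external losses).
M_total = 3288 + 8843 = 12131 Tg.
ΣF_external_out = 38.53 + 27.49 = 66.020 Tg/yr.
τ = M_total / ΣF_ext = 12131 / 66.020 = 183.7 yr.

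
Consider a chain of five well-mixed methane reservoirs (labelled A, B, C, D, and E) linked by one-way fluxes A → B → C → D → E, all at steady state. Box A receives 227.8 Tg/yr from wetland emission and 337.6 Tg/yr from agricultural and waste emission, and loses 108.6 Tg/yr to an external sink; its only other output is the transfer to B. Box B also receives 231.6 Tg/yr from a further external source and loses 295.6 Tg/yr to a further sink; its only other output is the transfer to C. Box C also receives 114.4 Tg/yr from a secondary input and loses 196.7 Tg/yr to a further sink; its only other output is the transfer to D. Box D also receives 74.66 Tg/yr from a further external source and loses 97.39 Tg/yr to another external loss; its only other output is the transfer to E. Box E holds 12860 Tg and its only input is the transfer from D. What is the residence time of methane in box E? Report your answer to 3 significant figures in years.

44.7 yr

Box A: F(A→B) = (227.8 + 337.6) − 108.6 = 456.80 Tg/yr.
Box B: F(B→C) = (456.80 + 231.6) − 295.6 = 392.80 Tg/yr.
Box C: F(C→D) = (392.80 + 114.4) − 196.7 = 310.50 Tg/yr.
Box D: F(D→E) = (310.50 + 74.66) − 97.39 = 287.77 Tg/yr.
Box E throughput = its input = 287.77 Tg/yr; τ = 12860 / 287.77 = 44.69 yr.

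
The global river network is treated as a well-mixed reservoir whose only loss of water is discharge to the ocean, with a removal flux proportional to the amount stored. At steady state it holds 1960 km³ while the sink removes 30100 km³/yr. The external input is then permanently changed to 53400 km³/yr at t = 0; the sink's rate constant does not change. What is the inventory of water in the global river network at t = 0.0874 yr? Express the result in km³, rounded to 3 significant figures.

Residence time τ = M₀/F₀ = 0.06512 yr. The eventual steady state is M_∞ = M₀·(F₁/F₀) = 1960 × 53400/30100 = 3477.2 km³.
The anomaly ΔM(t) = M(t) − M_∞ decays as ΔM₀·e^(−t/τ) with ΔM₀ = 1960 − 3477.2 = −1517 km³.
At t = 0.0874 yr, e^(−t/τ) = e^(−1.342) = 0.2613, so ΔM = −396.4 km³ and M = 3477.2 − 396.4 = 3080.8 km³.

3080 km³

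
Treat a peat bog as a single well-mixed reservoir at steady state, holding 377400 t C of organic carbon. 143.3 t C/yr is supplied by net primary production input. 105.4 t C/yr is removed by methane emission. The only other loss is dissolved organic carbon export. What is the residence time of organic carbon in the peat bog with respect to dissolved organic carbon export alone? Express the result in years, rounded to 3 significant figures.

At steady state ΣF_in = ΣF_out.
ΣF_in = 143.30 t C/yr.
Dissolved organic carbon export flux = ΣF_in − (105.4) = 143.30 − 105.4 = 37.90 t C/yr.
τ = M / F = 377400 / 37.90 = 9958 yr.

9960 yr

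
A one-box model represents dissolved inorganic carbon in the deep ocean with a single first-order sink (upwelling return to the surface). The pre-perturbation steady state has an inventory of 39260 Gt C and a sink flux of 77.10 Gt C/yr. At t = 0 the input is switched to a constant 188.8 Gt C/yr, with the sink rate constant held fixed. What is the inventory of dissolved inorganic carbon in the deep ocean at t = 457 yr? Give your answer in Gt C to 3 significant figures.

τ = M₀/F₀ = 39260/77.10 = 509.2 yr; rate constant k = 1/τ.
New steady state M_∞ = F₁/k = F₁·τ = 188.8 × 509.2 = 96139 Gt C.
M(t) = M_∞ + (M₀ − M_∞)·e^(−t/τ); t/τ = 457/509.2 = 0.8975, so e^(−t/τ) = 0.4076.
M(t) = 96139 − 56880 × 0.4076 = 72955 Gt C.

73000 Gt C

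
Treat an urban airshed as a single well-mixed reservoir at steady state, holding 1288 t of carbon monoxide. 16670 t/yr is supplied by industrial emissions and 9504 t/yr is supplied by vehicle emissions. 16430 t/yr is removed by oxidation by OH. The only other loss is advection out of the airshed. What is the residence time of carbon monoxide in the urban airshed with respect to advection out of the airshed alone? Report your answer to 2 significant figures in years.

At steady state ΣF_in = ΣF_out.
ΣF_in = 16670 + 9504 = 26174 t/yr.
Advection out of the airshed flux = ΣF_in − (16430) = 26174 − 16430 = 9744 t/yr.
τ = M / F = 1288 / 9744 = 0.1322 yr.

0.13 yr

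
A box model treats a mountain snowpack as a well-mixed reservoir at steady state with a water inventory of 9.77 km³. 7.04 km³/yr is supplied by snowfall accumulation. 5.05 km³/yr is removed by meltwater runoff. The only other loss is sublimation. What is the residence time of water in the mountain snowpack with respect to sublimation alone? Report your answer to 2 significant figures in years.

At steady state ΣF_in = ΣF_out.
ΣF_in = 7.0400 km³/yr.
Sublimation flux = ΣF_in − (5.05) = 7.0400 − 5.050 = 1.990 km³/yr.
τ = M / F = 9.77 / 1.990 = 4.910 yr.

4.9 yr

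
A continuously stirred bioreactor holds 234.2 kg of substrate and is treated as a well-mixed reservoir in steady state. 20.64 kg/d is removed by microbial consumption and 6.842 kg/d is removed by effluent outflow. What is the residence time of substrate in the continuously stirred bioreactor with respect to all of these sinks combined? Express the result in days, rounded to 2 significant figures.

Total removal flux = 20.64 + 6.842 = 27.482 kg/d.
τ = M / ΣF_out = 234.2 / 27.482 = 8.522 d.

8.5 d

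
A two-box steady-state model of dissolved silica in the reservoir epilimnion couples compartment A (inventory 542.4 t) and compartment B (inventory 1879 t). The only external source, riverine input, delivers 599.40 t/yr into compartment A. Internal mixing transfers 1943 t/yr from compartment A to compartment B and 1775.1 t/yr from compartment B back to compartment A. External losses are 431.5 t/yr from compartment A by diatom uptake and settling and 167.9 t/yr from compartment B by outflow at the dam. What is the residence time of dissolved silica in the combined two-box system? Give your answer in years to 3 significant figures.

Residence time in the combined system uses the total inventory and the total *external* removal — internal exchanges between the two boxes cancel.
M_total = 542.4 + 1879 = 2421.4 t.
ΣF_external_out = 431.5 + 167.9 = 599.40 t/yr.
τ = M_total / ΣF_ext = 2421.4 / 599.40 = 4.040 yr.

4.04 yr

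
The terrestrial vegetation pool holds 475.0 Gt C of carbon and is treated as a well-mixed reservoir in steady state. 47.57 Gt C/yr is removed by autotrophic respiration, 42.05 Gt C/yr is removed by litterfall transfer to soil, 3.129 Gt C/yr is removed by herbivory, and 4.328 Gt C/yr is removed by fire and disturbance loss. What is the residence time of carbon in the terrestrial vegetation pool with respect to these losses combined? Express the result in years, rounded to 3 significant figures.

Total removal = 47.57 + 42.05 + 3.129 + 4.328 = 97.077 Gt C/yr.
τ = M / ΣF_out = 475.0 / 97.077 = 4.893 yr.

4.89 yr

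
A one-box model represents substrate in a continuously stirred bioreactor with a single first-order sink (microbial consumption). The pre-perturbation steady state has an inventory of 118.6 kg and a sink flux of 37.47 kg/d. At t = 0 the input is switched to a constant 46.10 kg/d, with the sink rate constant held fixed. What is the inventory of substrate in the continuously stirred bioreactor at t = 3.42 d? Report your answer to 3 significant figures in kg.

The sink rate constant is k = F₀/M₀ = 37.47/118.6 = 0.3159 d⁻¹.
Solving dM/dt = F₁ − kM with M(0) = M₀ gives M(t) = F₁/k + (M₀ − F₁/k)·e^(−kt).
F₁/k = 46.10/0.3159 = 145.92 kg; kt = 0.3159 × 3.42 = 1.081, e^(−kt) = 0.3394.
M(3.42) = 145.92 + (118.6 − 145.92) × 0.3394 = 145.92 − 9.272 = 136.64 kg.

137 kg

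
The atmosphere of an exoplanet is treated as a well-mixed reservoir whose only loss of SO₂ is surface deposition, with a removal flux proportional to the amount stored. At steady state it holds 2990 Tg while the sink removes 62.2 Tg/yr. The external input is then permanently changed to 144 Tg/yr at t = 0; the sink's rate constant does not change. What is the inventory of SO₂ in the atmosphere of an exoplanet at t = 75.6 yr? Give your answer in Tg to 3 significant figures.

Residence time τ = M₀/F₀ = 48.07 yr. The eventual steady state is M_∞ = M₀·(F₁/F₀) = 2990 × 144/62.2 = 6922.2 Tg.
The anomaly ΔM(t) = M(t) − M_∞ decays as ΔM₀·e^(−t/τ) with ΔM₀ = 2990 − 6922.2 = −3932 Tg.
At t = 75.6 yr, e^(−t/τ) = e^(−1.573) = 0.2075, so ΔM = −815.9 Tg and M = 6922.2 − 815.9 = 6106.3 Tg.

6110 Tg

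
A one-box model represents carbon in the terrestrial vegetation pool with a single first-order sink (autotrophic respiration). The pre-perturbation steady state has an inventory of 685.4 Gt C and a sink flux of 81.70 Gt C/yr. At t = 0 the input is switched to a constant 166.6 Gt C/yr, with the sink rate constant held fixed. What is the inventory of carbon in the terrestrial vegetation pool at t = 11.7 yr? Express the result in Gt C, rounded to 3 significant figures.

1220 Gt C

Residence time τ = M₀/F₀ = 8.389 yr. The eventual steady state is M_∞ = M₀·(F₁/F₀) = 685.4 × 166.6/81.70 = 1397.6 Gt C.
The anomaly ΔM(t) = M(t) − M_∞ decays as ΔM₀·e^(−t/τ) with ΔM₀ = 685.4 − 1397.6 = −712.2 Gt C.
At t = 11.7 yr, e^(−t/τ) = e^(−1.395) = 0.2479, so ΔM = −176.6 Gt C and M = 1397.6 − 176.6 = 1221.1 Gt C.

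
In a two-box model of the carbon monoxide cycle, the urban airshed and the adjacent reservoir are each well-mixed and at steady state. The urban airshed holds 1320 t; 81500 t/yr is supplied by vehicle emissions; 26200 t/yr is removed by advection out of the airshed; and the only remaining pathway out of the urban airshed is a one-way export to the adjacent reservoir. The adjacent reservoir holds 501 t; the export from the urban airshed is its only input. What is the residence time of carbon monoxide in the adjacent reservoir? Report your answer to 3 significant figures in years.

0.00906 yr

Balance the urban airshed: ΣF_in = 81500 t/yr.
Export to the adjacent reservoir = ΣF_in − (26200) = 55300 t/yr.
At steady state the output of the adjacent reservoir equals its input, 55300 t/yr.
τ = M / F = 501 / 55300 = 0.009060 yr.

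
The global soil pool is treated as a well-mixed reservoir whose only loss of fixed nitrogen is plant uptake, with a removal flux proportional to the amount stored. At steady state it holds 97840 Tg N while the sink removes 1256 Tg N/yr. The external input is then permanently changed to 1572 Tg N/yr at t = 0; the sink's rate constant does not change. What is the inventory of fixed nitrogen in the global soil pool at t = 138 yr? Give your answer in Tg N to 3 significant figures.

118000 Tg N

The sink rate constant is k = F₀/M₀ = 1256/97840 = 0.01284 yr⁻¹.
Solving dM/dt = F₁ − kM with M(0) = M₀ gives M(t) = F₁/k + (M₀ − F₁/k)·e^(−kt).
F₁/k = 1572/0.01284 = 122460 Tg N; kt = 0.01284 × 138 = 1.772, e^(−kt) = 0.1701.
M(138) = 122460 + (97840 − 122460) × 0.1701 = 122460 − 4186 = 118270 Tg N.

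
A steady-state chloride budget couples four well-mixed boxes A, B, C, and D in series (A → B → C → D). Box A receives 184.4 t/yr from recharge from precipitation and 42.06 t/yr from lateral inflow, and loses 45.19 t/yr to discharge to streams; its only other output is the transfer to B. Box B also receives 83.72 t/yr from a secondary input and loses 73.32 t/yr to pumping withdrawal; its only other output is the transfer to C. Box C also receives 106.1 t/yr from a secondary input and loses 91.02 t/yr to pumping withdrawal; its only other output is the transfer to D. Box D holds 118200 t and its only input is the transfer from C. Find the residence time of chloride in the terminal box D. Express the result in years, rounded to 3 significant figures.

Box A: F(A→B) = (184.4 + 42.06) − 45.19 = 181.27 t/yr.
Box B: F(B→C) = (181.27 + 83.72) − 73.32 = 191.67 t/yr.
Box C: F(C→D) = (191.67 + 106.1) − 91.02 = 206.75 t/yr.
Box D throughput = its input = 206.75 t/yr; τ = 118200 / 206.75 = 571.7 yr.

572 yr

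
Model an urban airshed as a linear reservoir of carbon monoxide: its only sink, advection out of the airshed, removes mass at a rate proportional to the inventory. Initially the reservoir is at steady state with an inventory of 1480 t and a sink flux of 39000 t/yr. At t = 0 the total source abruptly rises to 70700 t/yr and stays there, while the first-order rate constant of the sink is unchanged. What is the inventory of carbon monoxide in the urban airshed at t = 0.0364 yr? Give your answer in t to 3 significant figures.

2220 t

Residence time τ = M₀/F₀ = 0.03795 yr. The eventual steady state is M_∞ = M₀·(F₁/F₀) = 1480 × 70700/39000 = 2683.0 t.
The anomaly ΔM(t) = M(t) − M_∞ decays as ΔM₀·e^(−t/τ) with ΔM₀ = 1480 − 2683.0 = −1203 t.
At t = 0.0364 yr, e^(−t/τ) = e^(−0.9592) = 0.3832, so ΔM = −461.0 t and M = 2683.0 − 461.0 = 2222.0 t.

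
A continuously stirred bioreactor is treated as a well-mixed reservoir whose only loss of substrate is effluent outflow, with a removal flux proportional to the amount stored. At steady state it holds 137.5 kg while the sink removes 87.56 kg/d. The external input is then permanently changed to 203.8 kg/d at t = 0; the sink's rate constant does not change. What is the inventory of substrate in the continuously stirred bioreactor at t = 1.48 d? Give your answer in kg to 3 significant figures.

249 kg

τ = M₀/F₀ = 137.5/87.56 = 1.570 d; rate constant k = 1/τ.
New steady state M_∞ = F₁/k = F₁·τ = 203.8 × 1.570 = 320.04 kg.
M(t) = M_∞ + (M₀ − M_∞)·e^(−t/τ); t/τ = 1.48/1.570 = 0.9425, so e^(−t/τ) = 0.3897.
M(t) = 320.04 − 182.5 × 0.3897 = 248.91 kg.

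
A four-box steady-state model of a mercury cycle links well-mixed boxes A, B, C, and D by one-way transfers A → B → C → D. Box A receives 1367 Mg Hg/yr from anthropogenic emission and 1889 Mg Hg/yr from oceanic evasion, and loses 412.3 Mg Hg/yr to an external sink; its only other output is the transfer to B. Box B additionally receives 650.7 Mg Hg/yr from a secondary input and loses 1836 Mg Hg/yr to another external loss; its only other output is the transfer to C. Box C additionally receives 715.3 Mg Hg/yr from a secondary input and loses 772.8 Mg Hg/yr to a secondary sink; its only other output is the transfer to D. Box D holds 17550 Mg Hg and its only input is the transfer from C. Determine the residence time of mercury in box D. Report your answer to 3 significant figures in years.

Box A: F(A→B) = (1367 + 1889) − 412.3 = 2843.7 Mg Hg/yr.
Box B: F(B→C) = (2843.7 + 650.7) − 1836 = 1658.4 Mg Hg/yr.
Box C: F(C→D) = (1658.4 + 715.3) − 772.8 = 1600.9 Mg Hg/yr.
Box D throughput = its input = 1600.9 Mg Hg/yr; τ = 17550 / 1600.9 = 10.96 yr.

11.0 yr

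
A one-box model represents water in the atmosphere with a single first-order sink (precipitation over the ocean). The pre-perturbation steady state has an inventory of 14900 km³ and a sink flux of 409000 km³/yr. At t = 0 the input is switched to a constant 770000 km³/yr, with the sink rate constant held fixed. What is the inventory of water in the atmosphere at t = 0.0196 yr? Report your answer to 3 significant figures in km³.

20400 km³

τ = M₀/F₀ = 14900/409000 = 0.03643 yr; rate constant k = 1/τ.
New steady state M_∞ = F₁/k = F₁·τ = 770000 × 0.03643 = 28051 km³.
M(t) = M_∞ + (M₀ − M_∞)·e^(−t/τ); t/τ = 0.0196/0.03643 = 0.5380, so e^(−t/τ) = 0.5839.
M(t) = 28051 − 13150 × 0.5839 = 20372 km³.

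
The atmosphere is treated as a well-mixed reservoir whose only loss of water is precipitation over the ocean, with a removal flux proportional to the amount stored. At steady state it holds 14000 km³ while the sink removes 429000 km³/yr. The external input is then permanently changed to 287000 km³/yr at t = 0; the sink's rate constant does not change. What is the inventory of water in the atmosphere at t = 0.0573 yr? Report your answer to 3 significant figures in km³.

Residence time τ = M₀/F₀ = 0.03263 yr. The eventual steady state is M_∞ = M₀·(F₁/F₀) = 14000 × 287000/429000 = 9366.0 km³.
The anomaly ΔM(t) = M(t) − M_∞ decays as ΔM₀·e^(−t/τ) with ΔM₀ = 14000 − 9366.0 = 4634 km³.
At t = 0.0573 yr, e^(−t/τ) = e^(−1.756) = 0.1728, so ΔM = 800.6 km³ and M = 9366.0 + 800.6 = 10167 km³.

10200 km³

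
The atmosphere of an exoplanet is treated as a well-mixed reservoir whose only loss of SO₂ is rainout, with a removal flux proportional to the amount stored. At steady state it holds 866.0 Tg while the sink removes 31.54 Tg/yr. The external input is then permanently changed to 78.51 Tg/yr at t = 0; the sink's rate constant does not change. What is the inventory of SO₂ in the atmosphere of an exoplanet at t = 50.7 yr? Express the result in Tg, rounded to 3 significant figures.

Residence time τ = M₀/F₀ = 27.46 yr. The eventual steady state is M_∞ = M₀·(F₁/F₀) = 866.0 × 78.51/31.54 = 2155.7 Tg.
The anomaly ΔM(t) = M(t) − M_∞ decays as ΔM₀·e^(−t/τ) with ΔM₀ = 866.0 − 2155.7 = −1290 Tg.
At t = 50.7 yr, e^(−t/τ) = e^(−1.847) = 0.1578, so ΔM = −203.5 Tg and M = 2155.7 − 203.5 = 1952.2 Tg.

1950 Tg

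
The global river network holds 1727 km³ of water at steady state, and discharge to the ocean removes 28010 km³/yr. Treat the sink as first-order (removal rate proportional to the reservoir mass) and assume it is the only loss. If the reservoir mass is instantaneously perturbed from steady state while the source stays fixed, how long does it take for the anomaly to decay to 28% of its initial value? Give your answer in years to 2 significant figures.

0.078 yr

For a linear reservoir the anomaly decays as exp(−t/τ) with τ = M/F = 1727/28010 = 0.06166 yr.
exp(−t/τ) = 0.28 ⇒ t = −τ ln(0.28) = 0.06166 × 1.273 = 0.07849 yr.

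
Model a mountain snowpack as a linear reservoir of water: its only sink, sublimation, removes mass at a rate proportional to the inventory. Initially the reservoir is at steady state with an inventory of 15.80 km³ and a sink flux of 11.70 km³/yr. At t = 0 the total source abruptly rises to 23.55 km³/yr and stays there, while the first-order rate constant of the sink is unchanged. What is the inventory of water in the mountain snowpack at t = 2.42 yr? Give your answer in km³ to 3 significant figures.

29.1 km³

Residence time τ = M₀/F₀ = 1.350 yr. The eventual steady state is M_∞ = M₀·(F₁/F₀) = 15.80 × 23.55/11.70 = 31.803 km³.
The anomaly ΔM(t) = M(t) − M_∞ decays as ΔM₀·e^(−t/τ) with ΔM₀ = 15.80 − 31.803 = −16.00 km³.
At t = 2.42 yr, e^(−t/τ) = e^(−1.792) = 0.1666, so ΔM = −2.666 km³ and M = 31.803 − 2.666 = 29.136 km³.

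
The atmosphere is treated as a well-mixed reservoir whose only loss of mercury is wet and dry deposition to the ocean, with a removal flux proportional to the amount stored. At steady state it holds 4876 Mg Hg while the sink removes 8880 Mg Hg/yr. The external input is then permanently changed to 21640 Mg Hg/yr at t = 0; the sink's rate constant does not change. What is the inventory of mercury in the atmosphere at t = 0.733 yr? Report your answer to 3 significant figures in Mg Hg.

10000 Mg Hg

τ = M₀/F₀ = 4876/8880 = 0.5491 yr; rate constant k = 1/τ.
New steady state M_∞ = F₁/k = F₁·τ = 21640 × 0.5491 = 11883 Mg Hg.
M(t) = M_∞ + (M₀ − M_∞)·e^(−t/τ); t/τ = 0.733/0.5491 = 1.335, so e^(−t/τ) = 0.2632.
M(t) = 11883 − 7007 × 0.2632 = 10039 Mg Hg.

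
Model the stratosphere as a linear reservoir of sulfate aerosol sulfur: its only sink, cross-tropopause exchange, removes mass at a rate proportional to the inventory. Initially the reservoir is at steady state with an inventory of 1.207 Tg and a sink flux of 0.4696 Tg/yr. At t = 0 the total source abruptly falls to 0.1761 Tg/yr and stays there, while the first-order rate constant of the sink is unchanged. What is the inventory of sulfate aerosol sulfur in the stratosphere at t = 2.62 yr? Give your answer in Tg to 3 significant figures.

0.725 Tg

Residence time τ = M₀/F₀ = 2.570 yr. The eventual steady state is M_∞ = M₀·(F₁/F₀) = 1.207 × 0.1761/0.4696 = 0.45263 Tg.
The anomaly ΔM(t) = M(t) − M_∞ decays as ΔM₀·e^(−t/τ) with ΔM₀ = 1.207 − 0.45263 = 0.7544 Tg.
At t = 2.62 yr, e^(−t/τ) = e^(−1.019) = 0.3608, so ΔM = 0.2722 Tg and M = 0.45263 + 0.2722 = 0.72483 Tg.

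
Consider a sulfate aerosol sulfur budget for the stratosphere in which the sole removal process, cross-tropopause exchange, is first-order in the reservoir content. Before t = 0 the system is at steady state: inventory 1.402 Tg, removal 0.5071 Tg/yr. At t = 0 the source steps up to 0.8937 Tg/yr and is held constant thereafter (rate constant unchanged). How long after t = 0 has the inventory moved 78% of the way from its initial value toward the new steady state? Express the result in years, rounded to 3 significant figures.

τ = M₀/F₀ = 1.402/0.5071 = 2.765 yr.
The remaining gap fraction is e^(−t/τ); 78% covered ⇒ e^(−t/τ) = 0.220.
t = −τ ln(0.220) = 2.765 × 1.514 = 4.186 yr.

4.19 yr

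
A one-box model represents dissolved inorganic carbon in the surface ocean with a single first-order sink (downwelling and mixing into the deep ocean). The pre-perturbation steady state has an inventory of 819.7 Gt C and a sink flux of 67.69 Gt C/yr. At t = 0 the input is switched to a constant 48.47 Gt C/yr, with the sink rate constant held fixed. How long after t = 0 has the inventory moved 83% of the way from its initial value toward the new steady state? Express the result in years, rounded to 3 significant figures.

21.5 yr

τ = M₀/F₀ = 819.7/67.69 = 12.11 yr.
The remaining gap fraction is e^(−t/τ); 83% covered ⇒ e^(−t/τ) = 0.170.
t = −τ ln(0.170) = 12.11 × 1.772 = 21.46 yr.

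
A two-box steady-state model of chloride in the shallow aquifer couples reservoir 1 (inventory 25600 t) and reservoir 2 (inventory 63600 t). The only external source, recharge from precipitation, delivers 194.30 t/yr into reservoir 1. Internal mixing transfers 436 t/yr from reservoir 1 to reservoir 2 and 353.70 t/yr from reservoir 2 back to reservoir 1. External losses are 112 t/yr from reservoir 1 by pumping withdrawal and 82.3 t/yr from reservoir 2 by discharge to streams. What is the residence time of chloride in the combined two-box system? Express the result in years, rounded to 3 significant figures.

Residence time in the combined system uses the total inventory and the total *external* removal — internal exchanges between the two boxes cancel.
M_total = 25600 + 63600 = 89200 t.
ΣF_external_out = 112 + 82.3 = 194.30 t/yr.
τ = M_total / ΣF_ext = 89200 / 194.30 = 459.1 yr.

459 yr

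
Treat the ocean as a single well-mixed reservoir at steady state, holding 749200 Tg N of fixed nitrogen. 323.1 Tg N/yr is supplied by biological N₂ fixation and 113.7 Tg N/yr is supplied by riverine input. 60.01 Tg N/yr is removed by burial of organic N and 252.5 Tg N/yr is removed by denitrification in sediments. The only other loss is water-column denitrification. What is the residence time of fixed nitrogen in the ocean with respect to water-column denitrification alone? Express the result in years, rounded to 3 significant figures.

At steady state ΣF_in = ΣF_out.
ΣF_in = 323.1 + 113.7 = 436.80 Tg N/yr.
Water-column denitrification flux = ΣF_in − (60.01 + 252.5) = 436.80 − 312.5 = 124.3 Tg N/yr.
τ = M / F = 749200 / 124.3 = 6028 yr.

6030 yr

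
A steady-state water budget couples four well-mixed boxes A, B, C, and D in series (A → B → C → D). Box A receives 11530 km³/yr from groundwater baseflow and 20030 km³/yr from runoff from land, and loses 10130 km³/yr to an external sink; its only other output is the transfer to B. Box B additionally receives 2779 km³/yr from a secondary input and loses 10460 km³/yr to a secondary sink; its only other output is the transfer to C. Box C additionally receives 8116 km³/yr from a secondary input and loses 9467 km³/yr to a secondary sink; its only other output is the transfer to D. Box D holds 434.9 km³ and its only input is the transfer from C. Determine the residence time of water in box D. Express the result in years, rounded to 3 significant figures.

0.0351 yr

Box A: F(A→B) = (11530 + 20030) − 10130 = 21430 km³/yr.
Box B: F(B→C) = (21430 + 2779) − 10460 = 13749 km³/yr.
Box C: F(C→D) = (13749 + 8116) − 9467 = 12398 km³/yr.
Box D throughput = its input = 12398 km³/yr; τ = 434.9 / 12398 = 0.03508 yr.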